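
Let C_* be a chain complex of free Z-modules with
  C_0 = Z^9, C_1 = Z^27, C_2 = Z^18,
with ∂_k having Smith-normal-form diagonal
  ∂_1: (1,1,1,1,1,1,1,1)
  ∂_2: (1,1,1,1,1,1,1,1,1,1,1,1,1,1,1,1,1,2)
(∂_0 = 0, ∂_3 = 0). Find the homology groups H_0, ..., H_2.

H_0 = Z,  H_1 = Z × Z/2,  H_2 = 0.

H_0: b_0 = 9 − 0 − 8 = 1; torsion from ∂_1 factors > 1: none. So H_0 = Z.
H_1: b_1 = 27 − 8 − 18 = 1; torsion from ∂_2 factors > 1: [2]. So H_1 = Z × Z/2.
H_2: b_2 = 18 − 18 − 0 = 0; torsion from ∂_3 factors > 1: none. So H_2 = 0.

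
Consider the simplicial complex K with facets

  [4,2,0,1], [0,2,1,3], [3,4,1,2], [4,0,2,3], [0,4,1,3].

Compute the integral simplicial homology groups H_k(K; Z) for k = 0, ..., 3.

Order the vertices as 0 < 1 < 2 < 3 < 4. Listing each simplex with vertices in this order, K has dimension 3 with simplices:

  0-simplices (5): [0], [1], [2], [3], [4]
  1-simplices (10): [0,1], [0,2], [0,3], [0,4], [1,2], [1,3], [1,4], [2,3], [2,4], [3,4]
  2-simplices (10): [0,1,2], [0,1,3], [0,1,4], [0,2,3], [0,2,4], [0,3,4], [1,2,3], [1,2,4], [1,3,4], [2,3,4]
  3-simplices (5): [0,1,2,3], [0,1,2,4], [0,1,3,4], [0,2,3,4], [1,2,3,4]

giving chain groups C_0 ≅ Z^5, C_1 ≅ Z^10, C_2 ≅ Z^10, C_3 ≅ Z^5.

Boundary ∂_1: C_1 → C_0 is given by ∂[p,q] = [q] − [p]. For instance
  ∂[1,3] = [3] − [1].
This gives a 5×10 integer matrix of rank 4; reducing to Smith normal form yields diagonal entries (1,1,1,1).

∂_2: C_2 → C_1 acts by ∂[p,q,r] = [q,r] − [p,r] + [p,q]. For instance
  ∂[0,2,4] = [2,4] − [0,4] + [0,2],
  ∂[0,3,4] = [3,4] − [0,4] + [0,3].
The 10×10 boundary matrix has rank 6 and Smith normal form diag(1,1,1,1,1,1).

The boundary map ∂_3: C_3 → C_2 sends each 3-simplex σ to the alternating sum Σ_i (−1)^i (σ with its i-th vertex removed). For instance
  ∂[0,1,2,3] = [1,2,3] − [0,2,3] + [0,1,3] − [0,1,2],
  ∂[0,1,2,4] = [1,2,4] − [0,2,4] + [0,1,4] − [0,1,2].
As a 10×5 matrix over Z this has rank 4, with invariant factors (1,1,1,1).

Now H_k = ker ∂_k / im ∂_{k+1}, so:

  H_0: rank C_0 − rank ∂_1 = 5 − 4 = 1, and the invariant factors of ∂_1 are all 1, so H_0 ≅ Z.
  H_1: rank ker ∂_1 − rank ∂_2 = (10 − 4) − 6 = 0, and the invariant factors of ∂_2 are all 1, so H_1 ≅ 0.
  H_2: rank ker ∂_2 − rank ∂_3 = (10 − 6) − 4 = 0, and the invariant factors of ∂_3 are all 1, so H_2 ≅ 0.
  H_3: rank ker ∂_3 − rank ∂_4 = (5 − 4) − 0 = 1, and there is no ∂_4, so H_3 ≅ Z.

H_0 = Z,  H_1 = 0,  H_2 = 0,  H_3 = Z.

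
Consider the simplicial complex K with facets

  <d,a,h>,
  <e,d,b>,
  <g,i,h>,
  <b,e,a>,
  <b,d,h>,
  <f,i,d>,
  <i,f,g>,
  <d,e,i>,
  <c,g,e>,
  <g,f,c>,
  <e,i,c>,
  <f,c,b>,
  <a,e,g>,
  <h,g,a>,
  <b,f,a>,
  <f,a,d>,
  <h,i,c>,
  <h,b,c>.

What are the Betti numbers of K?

b_0 = 1, b_1 = 1, b_2 = 0.

We work with the vertex ordering a < b < c < d < e < f < g < h < i. The simplices of K, each written with vertices in increasing order, are:

  0-simplices (9): a, b, c, d, e, f, g, h, i
  1-simplices (27): ab, ad, ae, af, ag, ah, bc, bd, be, bf, bh, ce, cf, cg, ch, ci, de, df, dh, di, eg, ei, fg, fi, gh, gi, hi
  2-simplices (18): abe, abf, adf, adh, aeg, agh, bcf, bch, bde, bdh, ceg, cei, cfg, chi, dei, dfi, fgi, ghi

Hence C_0 ≅ Z^9, C_1 ≅ Z^27, C_2 ≅ Z^18.

The boundary map ∂_1: C_1 → C_0 maps an edge to its endpoints' difference, ∂[p,q] = q − p.
This gives a 9×27 integer matrix of rank 8; reducing to Smith normal form yields diagonal entries (1,1,1,1,1,1,1,1).

The boundary map ∂_2: C_2 → C_1 maps a triangle to the signed sum of its edges. For instance
  ∂adh = dh − ah + ad,
  ∂ceg = eg − cg + ce.
The resulting 27×18 matrix has rank 18, and its Smith normal form has invariant factors (1,1,1,1,1,1,1,1,1,1,1,1,1,1,1,1,1,2).

Now H_k = ker ∂_k / im ∂_{k+1}, so:

  H_0: rank C_0 − rank ∂_1 = 9 − 8 = 1, and the invariant factors of ∂_1 are all 1, so H_0 = Z.
  H_1: rank ker ∂_1 − rank ∂_2 = (27 − 8) − 18 = 1, and ∂_2 has invariant factor 2 > 1, so H_1 = Z ⊕ Z/2.
  H_2: rank ker ∂_2 − rank ∂_3 = (18 − 18) − 0 = 0, and there is no ∂_3, so H_2 = 0.

Hence the Betti numbers are b_0 = 1, b_1 = 1, b_2 = 0.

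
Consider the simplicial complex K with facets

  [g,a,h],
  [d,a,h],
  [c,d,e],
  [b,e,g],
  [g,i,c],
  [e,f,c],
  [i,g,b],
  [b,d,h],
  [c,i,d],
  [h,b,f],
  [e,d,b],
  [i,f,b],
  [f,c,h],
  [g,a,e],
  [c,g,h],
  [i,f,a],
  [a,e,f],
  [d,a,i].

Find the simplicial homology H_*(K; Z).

Order the vertices as a < b < c < d < e < f < g < h < i. Listing each simplex with vertices in this order, K has dimension 2 with simplices:

  0-simplices (9): a, b, c, d, e, f, g, h, i
  1-simplices (27): ad, ae, af, ag, ah, ai, bd, be, bf, bg, bh, bi, cd, ce, cf, cg, ch, ci, de, dh, di, ef, eg, fh, fi, gh, gi
  2-simplices (18): adh, adi, aef, aeg, afi, agh, bde, bdh, beg, bfh, bfi, bgi, cde, cdi, cef, cfh, cgh, cgi

giving chain groups C_0 ≅ Z^9, C_1 ≅ Z^27, C_2 ≅ Z^18.

∂_1: C_1 → C_0 is given by ∂[p,q] = [q] − [p]. For instance
  ∂cf = f − c.
The resulting 9×27 matrix has rank 8, and its Smith normal form has invariant factors (1,1,1,1,1,1,1,1).

The boundary map ∂_2: C_2 → C_1 sends each 2-simplex [p,q,r] to [q,r] − [p,r] + [p,q]. For instance
  ∂beg = eg − bg + be,
  ∂cfh = fh − ch + cf.
This gives a 27×18 integer matrix of rank 17; reducing to Smith normal form yields diagonal entries (1,1,1,1,1,1,1,1,1,1,1,1,1,1,1,1,1).

Reading off H_k = ker ∂_k / im ∂_{k+1}:

  H_0: rank C_0 − rank ∂_1 = 9 − 8 = 1, and the invariant factors of ∂_1 are all 1, so H_0 ≅ Z.
  H_1: rank ker ∂_1 − rank ∂_2 = (27 − 8) − 17 = 2, and the invariant factors of ∂_2 are all 1, so H_1 ≅ Z^2.
  H_2: rank ker ∂_2 − rank ∂_3 = (18 − 17) − 0 = 1, and there is no ∂_3, so H_2 ≅ Z.

As a check, the Euler characteristic is 9 − 27 + 18 = 0, which agrees with 1 − 2 + 1 = 0.

H_0 ≅ Z,  H_1 ≅ Z^2,  H_2 ≅ Z.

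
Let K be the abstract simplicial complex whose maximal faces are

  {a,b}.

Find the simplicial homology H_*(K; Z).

Order the vertices as a < b. Listing each simplex with vertices in this order, K has dimension 1 with simplices:

  0-simplices (2): a, b
  1-simplices (1): ab

giving chain groups C_0 ≅ Z^2, C_1 ≅ Z^1.

Boundary ∂_1: C_1 → C_0 sends each edge [p,q] (with p < q) to q − p. For instance
  ∂ab = b − a.
As a 2×1 matrix over Z this has rank 1, with invariant factors (1).

Reading off H_k = ker ∂_k / im ∂_{k+1}:

  H_0: rank C_0 − rank ∂_1 = 2 − 1 = 1, and the invariant factors of ∂_1 are all 1, so H_0 ≅ Z.
  H_1: rank ker ∂_1 − rank ∂_2 = (1 − 1) − 0 = 0, and there is no ∂_2, so H_1 ≅ 0.

(K is a triangulation of the 1-simplex.)

H_0 ≅ Z,  H_1 = 0.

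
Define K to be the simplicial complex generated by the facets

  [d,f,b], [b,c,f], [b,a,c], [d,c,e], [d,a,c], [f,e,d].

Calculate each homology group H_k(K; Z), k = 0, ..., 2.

Take the total order a < b < c < d < e < f on the vertex set. Then K (dimension 2) consists of the simplices:

  0-simplices (6): a, b, c, d, e, f
  1-simplices (12): ab, ac, ad, bc, bd, bf, cd, ce, cf, de, df, ef
  2-simplices (6): abc, acd, bcf, bdf, cde, def

Hence C_0 ≅ Z^6, C_1 ≅ Z^12, C_2 ≅ Z^6.

∂_1: C_1 → C_0 is given by ∂[p,q] = [q] − [p]. For instance
  ∂ef = f − e.
The resulting 6×12 matrix has rank 5, and its Smith normal form has invariant factors (1,1,1,1,1).

Boundary ∂_2: C_2 → C_1 maps a triangle to the signed sum of its edges. For instance
  ∂acd = cd − ad + ac,
  ∂def = ef − df + de.
As a 12×6 matrix over Z this has rank 6, with invariant factors (1,1,1,1,1,1).

Now H_k = ker ∂_k / im ∂_{k+1}, so:

  H_0: rank C_0 − rank ∂_1 = 6 − 5 = 1, and the invariant factors of ∂_1 are all 1, so H_0 = Z.
  H_1: rank ker ∂_1 − rank ∂_2 = (12 − 5) − 6 = 1, and the invariant factors of ∂_2 are all 1, so H_1 = Z.
  H_2: rank ker ∂_2 − rank ∂_3 = (6 − 6) − 0 = 0, and there is no ∂_3, so H_2 = 0.

(K is a triangulation of the cylinder S^1 x I.)

H_0 ≅ Z,  H_1 ≅ Z,  H_2 = 0.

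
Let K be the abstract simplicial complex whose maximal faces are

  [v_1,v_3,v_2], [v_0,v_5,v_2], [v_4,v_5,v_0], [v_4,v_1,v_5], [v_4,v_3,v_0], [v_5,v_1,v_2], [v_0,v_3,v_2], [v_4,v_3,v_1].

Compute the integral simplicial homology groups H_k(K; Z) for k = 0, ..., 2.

Take the total order v_0 < v_1 < v_2 < v_3 < v_4 < v_5 on the vertex set. Then K (dimension 2) consists of the simplices:

  0-simplices (6): [v_0], [v_1], [v_2], [v_3], [v_4], [v_5]
  1-simplices (12): [v_0,v_2], [v_0,v_3], [v_0,v_4], [v_0,v_5], [v_1,v_2], [v_1,v_3], [v_1,v_4], [v_1,v_5], [v_2,v_3], [v_2,v_5], [v_3,v_4], [v_4,v_5]
  2-simplices (8): [v_0,v_2,v_3], [v_0,v_2,v_5], [v_0,v_3,v_4], [v_0,v_4,v_5], [v_1,v_2,v_3], [v_1,v_2,v_5], [v_1,v_3,v_4], [v_1,v_4,v_5]

Hence C_0 ≅ Z^6, C_1 ≅ Z^12, C_2 ≅ Z^8.

Boundary ∂_1: C_1 → C_0 maps an edge to its endpoints' difference, ∂[p,q] = q − p. For instance
  ∂[v_2,v_3] = [v_3] − [v_2].
As a 6×12 matrix over Z this has rank 5, with invariant factors (1,1,1,1,1).

Boundary ∂_2: C_2 → C_1 sends each 2-simplex [p,q,r] to [q,r] − [p,r] + [p,q]. For instance
  ∂[v_0,v_4,v_5] = [v_4,v_5] − [v_0,v_5] + [v_0,v_4],
  ∂[v_0,v_3,v_4] = [v_3,v_4] − [v_0,v_4] + [v_0,v_3].
The 12×8 boundary matrix has rank 7 and Smith normal form diag(1,1,1,1,1,1,1).

Computing H_k = (kernel of ∂_k) / (image of ∂_{k+1}):

  H_0: rank C_0 − rank ∂_1 = 6 − 5 = 1, and the invariant factors of ∂_1 are all 1, so H_0 = Z.
  H_1: rank ker ∂_1 − rank ∂_2 = (12 − 5) − 7 = 0, and the invariant factors of ∂_2 are all 1, so H_1 = 0.
  H_2: rank ker ∂_2 − rank ∂_3 = (8 − 7) − 0 = 1, and there is no ∂_3, so H_2 = Z.

H_0 = Z,  H_1 = 0,  H_2 = Z.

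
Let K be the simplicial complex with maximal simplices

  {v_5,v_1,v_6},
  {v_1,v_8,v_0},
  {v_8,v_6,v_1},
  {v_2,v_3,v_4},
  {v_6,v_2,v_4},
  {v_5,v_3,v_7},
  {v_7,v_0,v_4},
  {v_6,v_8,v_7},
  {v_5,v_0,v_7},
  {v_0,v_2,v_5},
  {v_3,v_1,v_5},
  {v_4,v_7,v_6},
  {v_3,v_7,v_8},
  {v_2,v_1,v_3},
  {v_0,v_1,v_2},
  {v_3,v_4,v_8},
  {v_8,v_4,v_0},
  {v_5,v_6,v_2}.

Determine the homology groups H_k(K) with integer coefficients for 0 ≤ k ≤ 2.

Take the total order v_0 < v_1 < v_2 < v_3 < v_4 < v_5 < v_6 < v_7 < v_8 on the vertex set. Then K (dimension 2) consists of the simplices:

  0-simplices (9): [v_0], [v_1], [v_2], [v_3], [v_4], [v_5], [v_6], [v_7], [v_8]
  1-simplices (27): (27 of them)
  2-simplices (18): (18 of them)

Hence C_0 ≅ Z^9, C_1 ≅ Z^27, C_2 ≅ Z^18.

Boundary ∂_1: C_1 → C_0 maps an edge to its endpoints' difference, ∂[p,q] = q − p. For instance
  ∂[v_5,v_6] = [v_6] − [v_5].
As a 9×27 matrix over Z this has rank 8, with invariant factors (1,1,1,1,1,1,1,1).

The boundary map ∂_2: C_2 → C_1 acts by ∂[p,q,r] = [q,r] − [p,r] + [p,q]. For instance
  ∂[v_1,v_5,v_6] = [v_5,v_6] − [v_1,v_6] + [v_1,v_5],
  ∂[v_6,v_7,v_8] = [v_7,v_8] − [v_6,v_8] + [v_6,v_7].
The 27×18 boundary matrix has rank 18 and Smith normal form diag(1,1,1,1,1,1,1,1,1,1,1,1,1,1,1,1,1,2).

Now H_k = ker ∂_k / im ∂_{k+1}, so:

  H_0: rank C_0 − rank ∂_1 = 9 − 8 = 1, and the invariant factors of ∂_1 are all 1, so H_0 ≅ Z.
  H_1: rank ker ∂_1 − rank ∂_2 = (27 − 8) − 18 = 1, and ∂_2 has invariant factor 2 > 1, so H_1 ≅ Z × Z/2.
  H_2: rank ker ∂_2 − rank ∂_3 = (18 − 18) − 0 = 0, and there is no ∂_3, so H_2 ≅ 0.

H_0 = Z,  H_1 = Z × Z/2,  H_2 = 0.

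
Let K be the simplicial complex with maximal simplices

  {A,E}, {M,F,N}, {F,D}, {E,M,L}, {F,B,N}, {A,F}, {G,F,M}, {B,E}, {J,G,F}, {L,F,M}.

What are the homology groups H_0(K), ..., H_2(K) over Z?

We work with the vertex ordering A < B < D < E < F < G < J < L < M < N. The simplices of K, each written with vertices in increasing order, are:

  0-simplices (10): A, B, D, E, F, G, J, L, M, N
  1-simplices (17): AE, AF, BE, BF, BN, DF, EL, EM, FG, FJ, FL, FM, FN, GJ, GM, LM, MN
  2-simplices (6): BFN, ELM, FGJ, FGM, FLM, FMN

giving chain groups C_0 ≅ Z^10, C_1 ≅ Z^17, C_2 ≅ Z^6.

Boundary ∂_1: C_1 → C_0 maps an edge to its endpoints' difference, ∂[p,q] = q − p. For instance
  ∂LM = M − L.
The resulting 10×17 matrix has rank 9, and its Smith normal form has invariant factors (1,1,1,1,1,1,1,1,1).

Boundary ∂_2: C_2 → C_1 sends each 2-simplex [p,q,r] to [q,r] − [p,r] + [p,q]. For instance
  ∂BFN = FN − BN + BF,
  ∂FGM = GM − FM + FG.
This gives a 17×6 integer matrix of rank 6; reducing to Smith normal form yields diagonal entries (1,1,1,1,1,1).

Reading off H_k = ker ∂_k / im ∂_{k+1}:

  H_0: rank C_0 − rank ∂_1 = 10 − 9 = 1, and the invariant factors of ∂_1 are all 1, so H_0 ≅ Z.
  H_1: rank ker ∂_1 − rank ∂_2 = (17 − 9) − 6 = 2, and the invariant factors of ∂_2 are all 1, so H_1 ≅ Z^2.
  H_2: rank ker ∂_2 − rank ∂_3 = (6 − 6) − 0 = 0, and there is no ∂_3, so H_2 ≅ 0.

As a check, the Euler characteristic is 10 − 17 + 6 = -1, which agrees with 1 − 2 + 0 = -1.

H_0 ≅ Z,  H_1 ≅ Z^2,  H_2 = 0.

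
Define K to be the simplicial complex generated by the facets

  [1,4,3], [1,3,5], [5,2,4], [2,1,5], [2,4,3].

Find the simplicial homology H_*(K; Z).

K has 5 vertices, 10 edges, 5 triangles.
rank ∂_0 = 0, rank ∂_1 = 4 ⇒ b_0 = 5 − 0 − 4 = 1; all invariant factors of ∂_1 are 1 so no torsion. So H_0 ≅ Z.
rank ∂_1 = 4, rank ∂_2 = 5 ⇒ b_1 = 10 − 4 − 5 = 1; all invariant factors of ∂_2 are 1 so no torsion. So H_1 ≅ Z.
rank ∂_2 = 5, rank ∂_3 = 0 ⇒ b_2 = 5 − 5 − 0 = 0. So H_2 ≅ 0.

H_0 = Z,  H_1 = Z,  H_2 = 0.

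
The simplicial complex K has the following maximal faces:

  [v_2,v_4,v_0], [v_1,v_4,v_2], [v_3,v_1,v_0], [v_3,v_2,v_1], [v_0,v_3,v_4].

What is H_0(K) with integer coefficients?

Take the total order v_0 < v_1 < v_2 < v_3 < v_4 on the vertex set. Then K (dimension 2) consists of the simplices:

  0-simplices (5): [v_0], [v_1], [v_2], [v_3], [v_4]
  1-simplices (10): [v_0,v_1], [v_0,v_2], [v_0,v_3], [v_0,v_4], [v_1,v_2], [v_1,v_3], [v_1,v_4], [v_2,v_3], [v_2,v_4], [v_3,v_4]
  2-simplices (5): [v_0,v_1,v_3], [v_0,v_2,v_4], [v_0,v_3,v_4], [v_1,v_2,v_3], [v_1,v_2,v_4]

so the chain groups are C_0 ≅ Z^5, C_1 ≅ Z^10, C_2 ≅ Z^5.

The boundary map ∂_1: C_1 → C_0 maps an edge to its endpoints' difference, ∂[p,q] = q − p.
The resulting 5×10 matrix has rank 4, and its Smith normal form has invariant factors (1,1,1,1).

Boundary ∂_2: C_2 → C_1 sends each 2-simplex [p,q,r] to [q,r] − [p,r] + [p,q]. For instance
  ∂[v_1,v_2,v_4] = [v_2,v_4] − [v_1,v_4] + [v_1,v_2],
  ∂[v_0,v_2,v_4] = [v_2,v_4] − [v_0,v_4] + [v_0,v_2].
The 10×5 boundary matrix has rank 5 and Smith normal form diag(1,1,1,1,1).

From H_k ≅ ker(∂_k) / im(∂_{k+1}) we obtain:

  H_0: rank C_0 − rank ∂_1 = 5 − 4 = 1, and the invariant factors of ∂_1 are all 1, so H_0 = Z.

(K is a triangulation of the Möbius band.)

H_0 = Z.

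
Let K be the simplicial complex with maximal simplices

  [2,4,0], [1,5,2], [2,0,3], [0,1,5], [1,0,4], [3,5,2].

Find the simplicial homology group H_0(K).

H_0 ≅ Z.

K has 6 vertices, 12 edges, 6 triangles.
rank ∂_0 = 0, rank ∂_1 = 5 ⇒ b_0 = 6 − 0 − 5 = 1; all invariant factors of ∂_1 are 1 so no torsion. So H_0 ≅ Z.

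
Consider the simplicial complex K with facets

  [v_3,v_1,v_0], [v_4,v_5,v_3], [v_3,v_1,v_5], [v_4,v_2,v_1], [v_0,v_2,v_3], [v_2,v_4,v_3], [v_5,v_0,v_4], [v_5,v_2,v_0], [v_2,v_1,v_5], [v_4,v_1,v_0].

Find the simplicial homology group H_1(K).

Order the vertices as v_0 < v_1 < v_2 < v_3 < v_4 < v_5. Listing each simplex with vertices in this order, K has dimension 2 with simplices:

  0-simplices (6): [v_0], [v_1], [v_2], [v_3], [v_4], [v_5]
  1-simplices (15): (15 of them)
  2-simplices (10): [v_0,v_1,v_3], [v_0,v_1,v_4], [v_0,v_2,v_3], [v_0,v_2,v_5], [v_0,v_4,v_5], [v_1,v_2,v_4], [v_1,v_2,v_5], [v_1,v_3,v_5], [v_2,v_3,v_4], [v_3,v_4,v_5]

Hence C_0 ≅ Z^6, C_1 ≅ Z^15, C_2 ≅ Z^10.

∂_1: C_1 → C_0 sends each edge [p,q] (with p < q) to q − p. For instance
  ∂[v_4,v_5] = [v_5] − [v_4].
The 6×15 boundary matrix has rank 5 and Smith normal form diag(1,1,1,1,1).

The boundary map ∂_2: C_2 → C_1 acts by ∂[p,q,r] = [q,r] − [p,r] + [p,q]. For instance
  ∂[v_1,v_3,v_5] = [v_3,v_5] − [v_1,v_5] + [v_1,v_3],
  ∂[v_0,v_2,v_5] = [v_2,v_5] − [v_0,v_5] + [v_0,v_2].
As a 15×10 matrix over Z this has rank 10, with invariant factors (1,1,1,1,1,1,1,1,1,2).

Now H_k = ker ∂_k / im ∂_{k+1}, so:

  H_1: rank ker ∂_1 − rank ∂_2 = (15 − 5) − 10 = 0, and ∂_2 has invariant factor 2 > 1, so H_1 = Z_2.

H_1 = Z_2.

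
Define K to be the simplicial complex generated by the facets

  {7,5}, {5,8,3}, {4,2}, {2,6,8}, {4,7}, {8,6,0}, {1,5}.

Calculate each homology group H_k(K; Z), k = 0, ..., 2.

H_0 = Z,  H_1 = Z,  H_2 = 0.

Take the total order 0 < 1 < 2 < 3 < 4 < 5 < 6 < 7 < 8 on the vertex set. Then K (dimension 2) consists of the simplices:

  0-simplices (9): [0], [1], [2], [3], [4], [5], [6], [7], [8]
  1-simplices (12): [0,6], [0,8], [1,5], [2,4], [2,6], [2,8], [3,5], [3,8], [4,7], [5,7], [5,8], [6,8]
  2-simplices (3): [0,6,8], [2,6,8], [3,5,8]

giving chain groups C_0 ≅ Z^9, C_1 ≅ Z^12, C_2 ≅ Z^3.

∂_1: C_1 → C_0 is given by ∂[p,q] = [q] − [p].
As a 9×12 matrix over Z this has rank 8, with invariant factors (1,1,1,1,1,1,1,1).

Boundary ∂_2: C_2 → C_1 acts by ∂[p,q,r] = [q,r] − [p,r] + [p,q]. For instance
  ∂[3,5,8] = [5,8] − [3,8] + [3,5],
  ∂[2,6,8] = [6,8] − [2,8] + [2,6].
The resulting 12×3 matrix has rank 3, and its Smith normal form has invariant factors (1,1,1).

From H_k ≅ ker(∂_k) / im(∂_{k+1}) we obtain:

  H_0: rank C_0 − rank ∂_1 = 9 − 8 = 1, and the invariant factors of ∂_1 are all 1, so H_0 ≅ Z.
  H_1: rank ker ∂_1 − rank ∂_2 = (12 − 8) − 3 = 1, and the invariant factors of ∂_2 are all 1, so H_1 ≅ Z.
  H_2: rank ker ∂_2 − rank ∂_3 = (3 − 3) − 0 = 0, and there is no ∂_3, so H_2 ≅ 0.

As a check, the Euler characteristic is 9 − 12 + 3 = 0, which agrees with 1 − 1 + 0 = 0.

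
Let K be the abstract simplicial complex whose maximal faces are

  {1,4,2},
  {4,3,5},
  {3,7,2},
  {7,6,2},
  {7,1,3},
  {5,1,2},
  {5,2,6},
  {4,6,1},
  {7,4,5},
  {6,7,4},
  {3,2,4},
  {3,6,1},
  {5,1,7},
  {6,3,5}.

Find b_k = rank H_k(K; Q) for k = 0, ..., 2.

b_0 = 1, b_1 = 2, b_2 = 1.

Fix the vertex order 1 < 2 < 3 < 4 < 5 < 6 < 7 and write every simplex with vertices in increasing order. Then dim K = 2 and the simplices of K are:

  0-simplices (7): [1], [2], [3], [4], [5], [6], [7]
  1-simplices (21): [1,2], [1,3], [1,4], [1,5], [1,6], [1,7], [2,3], [2,4], [2,5], [2,6], [2,7], [3,4], [3,5], [3,6], [3,7], [4,5], [4,6], [4,7], [5,6], [5,7], [6,7]
  2-simplices (14): [1,2,4], [1,2,5], [1,3,6], [1,3,7], [1,4,6], [1,5,7], [2,3,4], [2,3,7], [2,5,6], [2,6,7], [3,4,5], [3,5,6], [4,5,7], [4,6,7]

so the chain groups are C_0 ≅ Z^7, C_1 ≅ Z^21, C_2 ≅ Z^14.

The boundary map ∂_1: C_1 → C_0 sends each edge [p,q] (with p < q) to q − p.
This gives a 7×21 integer matrix of rank 6; reducing to Smith normal form yields diagonal entries (1,1,1,1,1,1).

The boundary map ∂_2: C_2 → C_1 maps a triangle to the signed sum of its edges. For instance
  ∂[1,2,4] = [2,4] − [1,4] + [1,2],
  ∂[2,3,7] = [3,7] − [2,7] + [2,3].
This gives a 21×14 integer matrix of rank 13; reducing to Smith normal form yields diagonal entries (1,1,1,1,1,1,1,1,1,1,1,1,1).

Reading off H_k = ker ∂_k / im ∂_{k+1}:

  H_0: rank C_0 − rank ∂_1 = 7 − 6 = 1, and the invariant factors of ∂_1 are all 1, so H_0 ≅ Z.
  H_1: rank ker ∂_1 − rank ∂_2 = (21 − 6) − 13 = 2, and the invariant factors of ∂_2 are all 1, so H_1 ≅ Z^2.
  H_2: rank ker ∂_2 − rank ∂_3 = (14 − 13) − 0 = 1, and there is no ∂_3, so H_2 ≅ Z.

Hence the Betti numbers are b_0 = 1, b_1 = 2, b_2 = 1.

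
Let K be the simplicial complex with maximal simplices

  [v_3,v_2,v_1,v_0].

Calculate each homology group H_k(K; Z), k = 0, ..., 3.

Take the total order v_0 < v_1 < v_2 < v_3 on the vertex set. Then K (dimension 3) consists of the simplices:

  0-simplices (4): [v_0], [v_1], [v_2], [v_3]
  1-simplices (6): [v_0,v_1], [v_0,v_2], [v_0,v_3], [v_1,v_2], [v_1,v_3], [v_2,v_3]
  2-simplices (4): [v_0,v_1,v_2], [v_0,v_1,v_3], [v_0,v_2,v_3], [v_1,v_2,v_3]
  3-simplices (1): [v_0,v_1,v_2,v_3]

Hence C_0 ≅ Z^4, C_1 ≅ Z^6, C_2 ≅ Z^4, C_3 ≅ Z^1.

The boundary map ∂_1: C_1 → C_0 is given by ∂[p,q] = [q] − [p].
The 4×6 boundary matrix has rank 3 and Smith normal form diag(1,1,1).

∂_2: C_2 → C_1 acts by ∂[p,q,r] = [q,r] − [p,r] + [p,q]. For instance
  ∂[v_0,v_1,v_2] = [v_1,v_2] − [v_0,v_2] + [v_0,v_1],
  ∂[v_0,v_2,v_3] = [v_2,v_3] − [v_0,v_3] + [v_0,v_2].
The 6×4 boundary matrix has rank 3 and Smith normal form diag(1,1,1).

∂_3: C_3 → C_2 sends each 3-simplex σ to the alternating sum Σ_i (−1)^i (σ with its i-th vertex removed). For instance
  ∂[v_0,v_1,v_2,v_3] = [v_1,v_2,v_3] − [v_0,v_2,v_3] + [v_0,v_1,v_3] − [v_0,v_1,v_2].
As a 4×1 matrix over Z this has rank 1, with invariant factors (1).

Reading off H_k = ker ∂_k / im ∂_{k+1}:

  H_0: rank C_0 − rank ∂_1 = 4 − 3 = 1, and the invariant factors of ∂_1 are all 1, so H_0 ≅ Z.
  H_1: rank ker ∂_1 − rank ∂_2 = (6 − 3) − 3 = 0, and the invariant factors of ∂_2 are all 1, so H_1 ≅ 0.
  H_2: rank ker ∂_2 − rank ∂_3 = (4 − 3) − 1 = 0, and the invariant factors of ∂_3 are all 1, so H_2 ≅ 0.
  H_3: rank ker ∂_3 − rank ∂_4 = (1 − 1) − 0 = 0, and there is no ∂_4, so H_3 ≅ 0.

(K is a triangulation of the 3-simplex.)

H_0 = Z,  H_1 = 0,  H_2 = 0,  H_3 = 0.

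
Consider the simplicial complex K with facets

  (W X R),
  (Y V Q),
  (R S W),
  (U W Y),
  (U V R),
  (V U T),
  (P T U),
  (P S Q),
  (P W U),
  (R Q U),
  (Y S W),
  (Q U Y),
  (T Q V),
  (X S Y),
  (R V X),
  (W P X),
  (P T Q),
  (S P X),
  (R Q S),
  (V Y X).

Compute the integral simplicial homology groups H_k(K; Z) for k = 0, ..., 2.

We work with the vertex ordering P < Q < R < S < T < U < V < W < X < Y. The simplices of K, each written with vertices in increasing order, are:

  0-simplices (10): P, Q, R, S, T, U, V, W, X, Y
  1-simplices (30): PQ, PS, PT, PU, PW, PX, QR, QS, QT, QU, QV, QY, RS, RU, RV, RW, RX, SW, SX, SY, TU, TV, UV, UW, UY, VX, VY, WX, WY, XY
  2-simplices (20): PQS, PQT, PSX, PTU, PUW, PWX, QRS, QRU, QTV, QUY, QVY, RSW, RUV, RVX, RWX, SWY, SXY, TUV, UWY, VXY

Hence C_0 ≅ Z^10, C_1 ≅ Z^30, C_2 ≅ Z^20.

Boundary ∂_1: C_1 → C_0 sends each edge [p,q] (with p < q) to q − p.
This gives a 10×30 integer matrix of rank 9; reducing to Smith normal form yields diagonal entries (1,1,1,1,1,1,1,1,1).

∂_2: C_2 → C_1 maps a triangle to the signed sum of its edges. For instance
  ∂PUW = UW − PW + PU,
  ∂PTU = TU − PU + PT.
As a 30×20 matrix over Z this has rank 20, with invariant factors (1,1,1,1,1,1,1,1,1,1,1,1,1,1,1,1,1,1,1,2).

Now H_k = ker ∂_k / im ∂_{k+1}, so:

  H_0: rank C_0 − rank ∂_1 = 10 − 9 = 1, and the invariant factors of ∂_1 are all 1, so H_0 ≅ Z.
  H_1: rank ker ∂_1 − rank ∂_2 = (30 − 9) − 20 = 1, and ∂_2 has invariant factor 2 > 1, so H_1 ≅ Z × Z/2.
  H_2: rank ker ∂_2 − rank ∂_3 = (20 − 20) − 0 = 0, and there is no ∂_3, so H_2 ≅ 0.

As a check, the Euler characteristic is 10 − 30 + 20 = 0, which agrees with 1 − 1 + 0 = 0.

H_0 ≅ Z,  H_1 ≅ Z × Z/2,  H_2 = 0.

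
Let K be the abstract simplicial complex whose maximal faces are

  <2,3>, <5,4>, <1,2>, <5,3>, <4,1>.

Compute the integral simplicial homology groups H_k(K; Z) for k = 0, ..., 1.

H_0 = Z,  H_1 = Z.

Take the total order 1 < 2 < 3 < 4 < 5 on the vertex set. Then K (dimension 1) consists of the simplices:

  0-simplices (5): [1], [2], [3], [4], [5]
  1-simplices (5): [1,2], [1,4], [2,3], [3,5], [4,5]

giving chain groups C_0 ≅ Z^5, C_1 ≅ Z^5.

Boundary ∂_1: C_1 → C_0 maps an edge to its endpoints' difference, ∂[p,q] = q − p. For instance
  ∂[1,2] = [2] − [1].
The 5×5 boundary matrix has rank 4 and Smith normal form diag(1,1,1,1).

Reading off H_k = ker ∂_k / im ∂_{k+1}:

  H_0: rank C_0 − rank ∂_1 = 5 − 4 = 1, and the invariant factors of ∂_1 are all 1, so H_0 ≅ Z.
  H_1: rank ker ∂_1 − rank ∂_2 = (5 − 4) − 0 = 1, and there is no ∂_2, so H_1 ≅ Z.

As a check, the Euler characteristic is 5 − 5 = 0, which agrees with 1 − 1 = 0.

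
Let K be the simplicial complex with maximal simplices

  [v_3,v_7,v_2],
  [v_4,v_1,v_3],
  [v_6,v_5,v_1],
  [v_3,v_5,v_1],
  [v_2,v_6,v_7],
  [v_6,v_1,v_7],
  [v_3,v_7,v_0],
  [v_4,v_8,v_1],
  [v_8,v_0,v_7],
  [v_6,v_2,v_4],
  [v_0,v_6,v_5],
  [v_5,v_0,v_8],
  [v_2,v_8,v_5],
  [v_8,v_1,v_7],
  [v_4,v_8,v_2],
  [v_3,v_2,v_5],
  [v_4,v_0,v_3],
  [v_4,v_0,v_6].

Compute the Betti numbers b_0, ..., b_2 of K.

b_0 = 1, b_1 = 2, b_2 = 1.

K has 9 vertices, 27 edges, 18 triangles.
rank ∂_0 = 0, rank ∂_1 = 8 ⇒ b_0 = 9 − 0 − 8 = 1; all invariant factors of ∂_1 are 1 so no torsion. So H_0 = Z.
rank ∂_1 = 8, rank ∂_2 = 17 ⇒ b_1 = 27 − 8 − 17 = 2; all invariant factors of ∂_2 are 1 so no torsion. So H_1 = Z^2.
rank ∂_2 = 17, rank ∂_3 = 0 ⇒ b_2 = 18 − 17 − 0 = 1. So H_2 = Z.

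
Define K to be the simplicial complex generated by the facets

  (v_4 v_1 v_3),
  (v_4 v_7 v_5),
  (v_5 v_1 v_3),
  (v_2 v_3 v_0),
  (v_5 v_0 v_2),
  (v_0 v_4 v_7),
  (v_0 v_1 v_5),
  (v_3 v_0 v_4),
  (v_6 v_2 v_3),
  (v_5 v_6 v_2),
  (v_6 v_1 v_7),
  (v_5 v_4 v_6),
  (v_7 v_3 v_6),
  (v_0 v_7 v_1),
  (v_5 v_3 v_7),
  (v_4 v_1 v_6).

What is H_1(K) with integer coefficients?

H_1 = Z^2.

K has 8 vertices, 24 edges, 16 triangles.
rank ∂_1 = 7, rank ∂_2 = 15 ⇒ b_1 = 24 − 7 − 15 = 2; all invariant factors of ∂_2 are 1 so no torsion. So H_1 = Z^2.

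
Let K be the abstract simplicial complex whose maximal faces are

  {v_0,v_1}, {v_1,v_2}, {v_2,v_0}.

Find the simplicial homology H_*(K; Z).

K has 3 vertices, 3 edges.
rank ∂_0 = 0, rank ∂_1 = 2 ⇒ b_0 = 3 − 0 − 2 = 1; all invariant factors of ∂_1 are 1 so no torsion. So H_0 ≅ Z.
rank ∂_1 = 2, rank ∂_2 = 0 ⇒ b_1 = 3 − 2 − 0 = 1. So H_1 ≅ Z.

H_0 ≅ Z,  H_1 ≅ Z.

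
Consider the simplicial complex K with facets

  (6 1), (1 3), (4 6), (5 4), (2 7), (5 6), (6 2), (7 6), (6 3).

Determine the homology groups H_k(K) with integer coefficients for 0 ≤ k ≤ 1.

H_0 = Z,  H_1 = Z^3.

We work with the vertex ordering 1 < 2 < 3 < 4 < 5 < 6 < 7. The simplices of K, each written with vertices in increasing order, are:

  0-simplices (7): [1], [2], [3], [4], [5], [6], [7]
  1-simplices (9): [1,3], [1,6], [2,6], [2,7], [3,6], [4,5], [4,6], [5,6], [6,7]

so the chain groups are C_0 ≅ Z^7, C_1 ≅ Z^9.

∂_1: C_1 → C_0 maps an edge to its endpoints' difference, ∂[p,q] = q − p. For instance
  ∂[4,5] = [5] − [4].
As a 7×9 matrix over Z this has rank 6, with invariant factors (1,1,1,1,1,1).

From H_k ≅ ker(∂_k) / im(∂_{k+1}) we obtain:

  H_0: rank C_0 − rank ∂_1 = 7 − 6 = 1, and the invariant factors of ∂_1 are all 1, so H_0 = Z.
  H_1: rank ker ∂_1 − rank ∂_2 = (9 − 6) − 0 = 3, and there is no ∂_2, so H_1 = Z^3.

As a check, the Euler characteristic is 7 − 9 = -2, which agrees with 1 − 3 = -2.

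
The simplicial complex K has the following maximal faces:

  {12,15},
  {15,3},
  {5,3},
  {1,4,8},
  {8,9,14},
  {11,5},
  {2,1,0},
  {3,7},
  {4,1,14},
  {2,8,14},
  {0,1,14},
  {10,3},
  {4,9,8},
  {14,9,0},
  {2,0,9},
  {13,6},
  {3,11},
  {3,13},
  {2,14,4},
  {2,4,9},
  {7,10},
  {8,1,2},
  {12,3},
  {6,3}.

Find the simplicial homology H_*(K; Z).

H_0 ≅ Z^2,  H_1 ≅ Z^4 ⊕ Z/2Z,  H_2 = 0.

K has 16 vertices, 30 edges, 12 triangles.
rank ∂_0 = 0, rank ∂_1 = 14 ⇒ b_0 = 16 − 0 − 14 = 2; all invariant factors of ∂_1 are 1 so no torsion. So H_0 ≅ Z^2.
rank ∂_1 = 14, rank ∂_2 = 12 ⇒ b_1 = 30 − 14 − 12 = 4; ∂_2 has invariant factor(s) [2] giving torsion. So H_1 ≅ Z^4 ⊕ Z/2Z.
rank ∂_2 = 12, rank ∂_3 = 0 ⇒ b_2 = 12 − 12 − 0 = 0. So H_2 ≅ 0.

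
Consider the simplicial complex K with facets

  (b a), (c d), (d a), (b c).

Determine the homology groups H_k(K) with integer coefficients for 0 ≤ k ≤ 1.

Fix the vertex order a < b < c < d and write every simplex with vertices in increasing order. Then dim K = 1 and the simplices of K are:

  0-simplices (4): a, b, c, d
  1-simplices (4): ab, ad, bc, cd

giving chain groups C_0 ≅ Z^4, C_1 ≅ Z^4.

The boundary map ∂_1: C_1 → C_0 sends each edge [p,q] (with p < q) to q − p.
The resulting 4×4 matrix has rank 3, and its Smith normal form has invariant factors (1,1,1).

From H_k ≅ ker(∂_k) / im(∂_{k+1}) we obtain:

  H_0: rank C_0 − rank ∂_1 = 4 − 3 = 1, and the invariant factors of ∂_1 are all 1, so H_0 ≅ Z.
  H_1: rank ker ∂_1 − rank ∂_2 = (4 − 3) − 0 = 1, and there is no ∂_2, so H_1 ≅ Z.

H_0 ≅ Z,  H_1 ≅ Z.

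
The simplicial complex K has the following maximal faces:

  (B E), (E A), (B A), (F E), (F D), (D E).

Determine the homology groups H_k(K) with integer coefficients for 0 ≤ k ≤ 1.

H_0 = Z,  H_1 = Z^2.

Order the vertices as A < B < D < E < F. Listing each simplex with vertices in this order, K has dimension 1 with simplices:

  0-simplices (5): A, B, D, E, F
  1-simplices (6): AB, AE, BE, DE, DF, EF

giving chain groups C_0 ≅ Z^5, C_1 ≅ Z^6.

Boundary ∂_1: C_1 → C_0 maps an edge to its endpoints' difference, ∂[p,q] = q − p. For instance
  ∂BE = E − B.
This gives a 5×6 integer matrix of rank 4; reducing to Smith normal form yields diagonal entries (1,1,1,1).

Now H_k = ker ∂_k / im ∂_{k+1}, so:

  H_0: rank C_0 − rank ∂_1 = 5 − 4 = 1, and the invariant factors of ∂_1 are all 1, so H_0 = Z.
  H_1: rank ker ∂_1 − rank ∂_2 = (6 − 4) − 0 = 2, and there is no ∂_2, so H_1 = Z^2.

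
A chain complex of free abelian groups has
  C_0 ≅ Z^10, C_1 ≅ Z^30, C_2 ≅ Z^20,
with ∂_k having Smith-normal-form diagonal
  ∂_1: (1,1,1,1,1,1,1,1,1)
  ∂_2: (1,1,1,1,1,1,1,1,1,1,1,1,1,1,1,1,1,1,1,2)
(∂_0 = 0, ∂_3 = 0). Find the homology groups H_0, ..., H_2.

H_0: b_0 = 10 − 0 − 9 = 1; torsion from ∂_1 factors > 1: none. So H_0 = Z.
H_1: b_1 = 30 − 9 − 20 = 1; torsion from ∂_2 factors > 1: [2]. So H_1 = Z ⊕ Z/2Z.
H_2: b_2 = 20 − 20 − 0 = 0; torsion from ∂_3 factors > 1: none. So H_2 = 0.

H_0 = Z,  H_1 = Z ⊕ Z/2Z,  H_2 = 0.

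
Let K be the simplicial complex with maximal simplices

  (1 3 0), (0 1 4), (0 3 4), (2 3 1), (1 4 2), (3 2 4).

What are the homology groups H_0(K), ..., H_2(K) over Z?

H_0 = Z,  H_1 = 0,  H_2 = Z.

Take the total order 0 < 1 < 2 < 3 < 4 on the vertex set. Then K (dimension 2) consists of the simplices:

  0-simplices (5): [0], [1], [2], [3], [4]
  1-simplices (9): [0,1], [0,3], [0,4], [1,2], [1,3], [1,4], [2,3], [2,4], [3,4]
  2-simplices (6): [0,1,3], [0,1,4], [0,3,4], [1,2,3], [1,2,4], [2,3,4]

so the chain groups are C_0 ≅ Z^5, C_1 ≅ Z^9, C_2 ≅ Z^6.

∂_1: C_1 → C_0 sends each edge [p,q] (with p < q) to q − p. For instance
  ∂[2,3] = [3] − [2].
This gives a 5×9 integer matrix of rank 4; reducing to Smith normal form yields diagonal entries (1,1,1,1).

Boundary ∂_2: C_2 → C_1 maps a triangle to the signed sum of its edges. For instance
  ∂[2,3,4] = [3,4] − [2,4] + [2,3],
  ∂[0,1,4] = [1,4] − [0,4] + [0,1].
The 9×6 boundary matrix has rank 5 and Smith normal form diag(1,1,1,1,1).

Computing H_k = (kernel of ∂_k) / (image of ∂_{k+1}):

  H_0: rank C_0 − rank ∂_1 = 5 − 4 = 1, and the invariant factors of ∂_1 are all 1, so H_0 ≅ Z.
  H_1: rank ker ∂_1 − rank ∂_2 = (9 − 4) − 5 = 0, and the invariant factors of ∂_2 are all 1, so H_1 ≅ 0.
  H_2: rank ker ∂_2 − rank ∂_3 = (6 − 5) − 0 = 1, and there is no ∂_3, so H_2 ≅ Z.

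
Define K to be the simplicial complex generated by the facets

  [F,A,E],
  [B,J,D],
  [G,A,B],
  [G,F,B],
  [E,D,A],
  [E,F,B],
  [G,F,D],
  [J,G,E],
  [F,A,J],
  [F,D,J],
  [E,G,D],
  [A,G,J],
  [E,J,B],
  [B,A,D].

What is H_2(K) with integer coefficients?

We work with the vertex ordering A < B < D < E < F < G < J. The simplices of K, each written with vertices in increasing order, are:

  0-simplices (7): A, B, D, E, F, G, J
  1-simplices (21): AB, AD, AE, AF, AG, AJ, BD, BE, BF, BG, BJ, DE, DF, DG, DJ, EF, EG, EJ, FG, FJ, GJ
  2-simplices (14): ABD, ABG, ADE, AEF, AFJ, AGJ, BDJ, BEF, BEJ, BFG, DEG, DFG, DFJ, EGJ

giving chain groups C_0 ≅ Z^7, C_1 ≅ Z^21, C_2 ≅ Z^14.

Boundary ∂_1: C_1 → C_0 maps an edge to its endpoints' difference, ∂[p,q] = q − p. For instance
  ∂BD = D − B.
As a 7×21 matrix over Z this has rank 6, with invariant factors (1,1,1,1,1,1).

∂_2: C_2 → C_1 sends each 2-simplex [p,q,r] to [q,r] − [p,r] + [p,q]. For instance
  ∂BEF = EF − BF + BE,
  ∂AGJ = GJ − AJ + AG.
As a 21×14 matrix over Z this has rank 13, with invariant factors (1,1,1,1,1,1,1,1,1,1,1,1,1).

From H_k ≅ ker(∂_k) / im(∂_{k+1}) we obtain:

  H_2: rank ker ∂_2 − rank ∂_3 = (14 − 13) − 0 = 1, and there is no ∂_3, so H_2 = Z.

(K is a triangulation of the torus T^2.)

H_2 ≅ Z.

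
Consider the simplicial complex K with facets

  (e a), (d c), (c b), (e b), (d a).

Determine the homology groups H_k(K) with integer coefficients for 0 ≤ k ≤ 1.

H_0 = Z,  H_1 = Z.

Order the vertices as a < b < c < d < e. Listing each simplex with vertices in this order, K has dimension 1 with simplices:

  0-simplices (5): a, b, c, d, e
  1-simplices (5): ad, ae, bc, be, cd

Hence C_0 ≅ Z^5, C_1 ≅ Z^5.

The boundary map ∂_1: C_1 → C_0 sends each edge [p,q] (with p < q) to q − p.
As a 5×5 matrix over Z this has rank 4, with invariant factors (1,1,1,1).

Reading off H_k = ker ∂_k / im ∂_{k+1}:

  H_0: rank C_0 − rank ∂_1 = 5 − 4 = 1, and the invariant factors of ∂_1 are all 1, so H_0 = Z.
  H_1: rank ker ∂_1 − rank ∂_2 = (5 − 4) − 0 = 1, and there is no ∂_2, so H_1 = Z.

(K is a triangulation of the circle S^1.)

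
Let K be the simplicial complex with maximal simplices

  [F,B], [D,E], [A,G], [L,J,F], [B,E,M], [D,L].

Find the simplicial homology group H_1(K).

H_1 = Z.

K has 9 vertices, 10 edges, 2 triangles.
rank ∂_1 = 7, rank ∂_2 = 2 ⇒ b_1 = 10 − 7 − 2 = 1; all invariant factors of ∂_2 are 1 so no torsion. So H_1 ≅ Z.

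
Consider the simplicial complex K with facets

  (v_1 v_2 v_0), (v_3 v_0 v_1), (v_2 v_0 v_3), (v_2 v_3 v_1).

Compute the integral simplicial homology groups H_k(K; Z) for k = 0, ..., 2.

H_0 = Z,  H_1 = 0,  H_2 = Z.

K has 4 vertices, 6 edges, 4 triangles.
rank ∂_0 = 0, rank ∂_1 = 3 ⇒ b_0 = 4 − 0 − 3 = 1; all invariant factors of ∂_1 are 1 so no torsion. So H_0 ≅ Z.
rank ∂_1 = 3, rank ∂_2 = 3 ⇒ b_1 = 6 − 3 − 3 = 0; all invariant factors of ∂_2 are 1 so no torsion. So H_1 ≅ 0.
rank ∂_2 = 3, rank ∂_3 = 0 ⇒ b_2 = 4 − 3 − 0 = 1. So H_2 ≅ Z.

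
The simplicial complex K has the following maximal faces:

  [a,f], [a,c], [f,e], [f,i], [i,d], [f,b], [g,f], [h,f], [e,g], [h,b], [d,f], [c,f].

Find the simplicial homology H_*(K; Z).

Fix the vertex order a < b < c < d < e < f < g < h < i and write every simplex with vertices in increasing order. Then dim K = 1 and the simplices of K are:

  0-simplices (9): a, b, c, d, e, f, g, h, i
  1-simplices (12): ac, af, bf, bh, cf, df, di, ef, eg, fg, fh, fi

giving chain groups C_0 ≅ Z^9, C_1 ≅ Z^12.

The boundary map ∂_1: C_1 → C_0 maps an edge to its endpoints' difference, ∂[p,q] = q − p.
The 9×12 boundary matrix has rank 8 and Smith normal form diag(1,1,1,1,1,1,1,1).

Computing H_k = (kernel of ∂_k) / (image of ∂_{k+1}):

  H_0: rank C_0 − rank ∂_1 = 9 − 8 = 1, and the invariant factors of ∂_1 are all 1, so H_0 = Z.
  H_1: rank ker ∂_1 − rank ∂_2 = (12 − 8) − 0 = 4, and there is no ∂_2, so H_1 = Z^4.

As a check, the Euler characteristic is 9 − 12 = -3, which agrees with 1 − 4 = -3.

H_0 ≅ Z,  H_1 ≅ Z^4.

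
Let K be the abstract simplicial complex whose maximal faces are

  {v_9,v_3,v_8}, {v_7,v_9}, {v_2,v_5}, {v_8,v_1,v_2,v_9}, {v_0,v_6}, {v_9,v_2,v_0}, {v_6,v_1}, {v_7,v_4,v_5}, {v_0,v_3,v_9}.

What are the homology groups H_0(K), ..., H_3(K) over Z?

Order the vertices as v_0 < v_1 < v_2 < v_3 < v_4 < v_5 < v_6 < v_7 < v_8 < v_9. Listing each simplex with vertices in this order, K has dimension 3 with simplices:

  0-simplices (10): [v_0], [v_1], [v_2], [v_3], [v_4], [v_5], [v_6], [v_7], [v_8], [v_9]
  1-simplices (18): (18 of them)
  2-simplices (8): [v_0,v_2,v_9], [v_0,v_3,v_9], [v_1,v_2,v_8], [v_1,v_2,v_9], [v_1,v_8,v_9], [v_2,v_8,v_9], [v_3,v_8,v_9], [v_4,v_5,v_7]
  3-simplices (1): [v_1,v_2,v_8,v_9]

giving chain groups C_0 ≅ Z^10, C_1 ≅ Z^18, C_2 ≅ Z^8, C_3 ≅ Z^1.

Boundary ∂_1: C_1 → C_0 is given by ∂[p,q] = [q] − [p].
The 10×18 boundary matrix has rank 9 and Smith normal form diag(1,1,1,1,1,1,1,1,1).

∂_2: C_2 → C_1 acts by ∂[p,q,r] = [q,r] − [p,r] + [p,q]. For instance
  ∂[v_0,v_3,v_9] = [v_3,v_9] − [v_0,v_9] + [v_0,v_3],
  ∂[v_3,v_8,v_9] = [v_8,v_9] − [v_3,v_9] + [v_3,v_8].
The 18×8 boundary matrix has rank 7 and Smith normal form diag(1,1,1,1,1,1,1).

Boundary ∂_3: C_3 → C_2 sends each 3-simplex σ to the alternating sum Σ_i (−1)^i (σ with its i-th vertex removed). For instance
  ∂[v_1,v_2,v_8,v_9] = [v_2,v_8,v_9] − [v_1,v_8,v_9] + [v_1,v_2,v_9] − [v_1,v_2,v_8].
The resulting 8×1 matrix has rank 1, and its Smith normal form has invariant factors (1).

Computing H_k = (kernel of ∂_k) / (image of ∂_{k+1}):

  H_0: rank C_0 − rank ∂_1 = 10 − 9 = 1, and the invariant factors of ∂_1 are all 1, so H_0 ≅ Z.
  H_1: rank ker ∂_1 − rank ∂_2 = (18 − 9) − 7 = 2, and the invariant factors of ∂_2 are all 1, so H_1 ≅ Z^2.
  H_2: rank ker ∂_2 − rank ∂_3 = (8 − 7) − 1 = 0, and the invariant factors of ∂_3 are all 1, so H_2 ≅ 0.
  H_3: rank ker ∂_3 − rank ∂_4 = (1 − 1) − 0 = 0, and there is no ∂_4, so H_3 ≅ 0.

As a check, the Euler characteristic is 10 − 18 + 8 − 1 = -1, which agrees with 1 − 2 + 0 − 0 = -1.

H_0 = Z,  H_1 = Z^2,  H_2 = 0,  H_3 = 0.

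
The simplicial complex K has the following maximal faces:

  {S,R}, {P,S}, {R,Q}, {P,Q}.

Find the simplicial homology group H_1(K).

Fix the vertex order P < Q < R < S and write every simplex with vertices in increasing order. Then dim K = 1 and the simplices of K are:

  0-simplices (4): P, Q, R, S
  1-simplices (4): PQ, PS, QR, RS

giving chain groups C_0 ≅ Z^4, C_1 ≅ Z^4.

Boundary ∂_1: C_1 → C_0 is given by ∂[p,q] = [q] − [p]. For instance
  ∂QR = R − Q.
The 4×4 boundary matrix has rank 3 and Smith normal form diag(1,1,1).

Reading off H_k = ker ∂_k / im ∂_{k+1}:

  H_1: rank ker ∂_1 − rank ∂_2 = (4 − 3) − 0 = 1, and there is no ∂_2, so H_1 ≅ Z.

H_1 = Z.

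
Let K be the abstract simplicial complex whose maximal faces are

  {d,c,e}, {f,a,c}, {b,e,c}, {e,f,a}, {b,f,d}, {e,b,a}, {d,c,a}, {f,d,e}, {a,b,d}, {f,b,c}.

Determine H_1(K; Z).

H_1 = Z/2.

We work with the vertex ordering a < b < c < d < e < f. The simplices of K, each written with vertices in increasing order, are:

  0-simplices (6): a, b, c, d, e, f
  1-simplices (15): ab, ac, ad, ae, af, bc, bd, be, bf, cd, ce, cf, de, df, ef
  2-simplices (10): abd, abe, acd, acf, aef, bce, bcf, bdf, cde, def

so the chain groups are C_0 ≅ Z^6, C_1 ≅ Z^15, C_2 ≅ Z^10.

∂_1: C_1 → C_0 sends each edge [p,q] (with p < q) to q − p.
The resulting 6×15 matrix has rank 5, and its Smith normal form has invariant factors (1,1,1,1,1).

∂_2: C_2 → C_1 maps a triangle to the signed sum of its edges. For instance
  ∂abd = bd − ad + ab,
  ∂acd = cd − ad + ac.
The 15×10 boundary matrix has rank 10 and Smith normal form diag(1,1,1,1,1,1,1,1,1,2).

Computing H_k = (kernel of ∂_k) / (image of ∂_{k+1}):

  H_1: rank ker ∂_1 − rank ∂_2 = (15 − 5) − 10 = 0, and ∂_2 has invariant factor 2 > 1, so H_1 ≅ Z/2.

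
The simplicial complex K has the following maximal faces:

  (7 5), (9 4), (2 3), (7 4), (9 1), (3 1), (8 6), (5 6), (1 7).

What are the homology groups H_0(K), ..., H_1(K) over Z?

H_0 ≅ Z,  H_1 ≅ Z.

Fix the vertex order 1 < 2 < 3 < 4 < 5 < 6 < 7 < 8 < 9 and write every simplex with vertices in increasing order. Then dim K = 1 and the simplices of K are:

  0-simplices (9): [1], [2], [3], [4], [5], [6], [7], [8], [9]
  1-simplices (9): [1,3], [1,7], [1,9], [2,3], [4,7], [4,9], [5,6], [5,7], [6,8]

Hence C_0 ≅ Z^9, C_1 ≅ Z^9.

The boundary map ∂_1: C_1 → C_0 sends each edge [p,q] (with p < q) to q − p.
As a 9×9 matrix over Z this has rank 8, with invariant factors (1,1,1,1,1,1,1,1).

From H_k ≅ ker(∂_k) / im(∂_{k+1}) we obtain:

  H_0: rank C_0 − rank ∂_1 = 9 − 8 = 1, and the invariant factors of ∂_1 are all 1, so H_0 ≅ Z.
  H_1: rank ker ∂_1 − rank ∂_2 = (9 − 8) − 0 = 1, and there is no ∂_2, so H_1 ≅ Z.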